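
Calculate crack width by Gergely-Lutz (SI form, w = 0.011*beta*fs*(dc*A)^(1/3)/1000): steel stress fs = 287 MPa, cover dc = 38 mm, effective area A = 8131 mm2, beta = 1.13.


w = 0.011 * beta * fs * (dc * A)^(1/3) / 1000
= 0.011 * 1.13 * 287 * (38 * 8131)^(1/3) / 1000
= 0.241 mm

0.241


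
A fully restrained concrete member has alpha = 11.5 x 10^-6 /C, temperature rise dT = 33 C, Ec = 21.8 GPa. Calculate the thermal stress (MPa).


sigma = alpha * dT * Ec
= 11.5e-6 * 33 * 21.8 * 1000
= 8.273 MPa

8.273


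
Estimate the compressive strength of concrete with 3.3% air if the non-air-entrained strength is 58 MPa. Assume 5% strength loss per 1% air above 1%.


Strength loss = (3.3 - 1) * 5 = 11.5%
f'c = 58 * (1 - 11.5/100)
= 51.33 MPa

51.33


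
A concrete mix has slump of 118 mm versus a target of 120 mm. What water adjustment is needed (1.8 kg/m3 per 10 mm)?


Difference = 120 - 118 = 2 mm
Water adjustment = 2 * 1.8 / 10 = 0.4 kg/m3

0.4


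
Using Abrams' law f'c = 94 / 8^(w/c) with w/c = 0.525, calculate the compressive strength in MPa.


f'c = 94 / 8^0.525
= 94 / 2.979
= 31.55 MPa

31.55


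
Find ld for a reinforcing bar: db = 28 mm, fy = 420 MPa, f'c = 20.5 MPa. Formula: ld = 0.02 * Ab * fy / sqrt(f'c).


Ab = pi * 28^2 / 4 = 615.752 mm2
ld = 0.02 * 615.752 * 420 / sqrt(20.5)
= 1142.4 mm

1142.4


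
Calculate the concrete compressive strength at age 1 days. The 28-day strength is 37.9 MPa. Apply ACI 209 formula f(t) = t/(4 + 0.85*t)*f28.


f(1) = 1 / (4 + 0.85 * 1) * 37.9
= 1 / 4.85 * 37.9
= 7.81 MPa

7.81


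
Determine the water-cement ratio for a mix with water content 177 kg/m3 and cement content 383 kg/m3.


w/c = water / cement
w/c = 177 / 383 = 0.462

0.462


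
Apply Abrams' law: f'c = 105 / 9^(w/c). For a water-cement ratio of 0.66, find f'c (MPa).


f'c = 105 / 9^0.66
= 105 / 4.264
= 24.63 MPa

24.63


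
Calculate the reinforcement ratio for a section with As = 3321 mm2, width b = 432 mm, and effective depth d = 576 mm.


rho = As / (b * d)
= 3321 / (432 * 576)
= 0.0133

0.0133


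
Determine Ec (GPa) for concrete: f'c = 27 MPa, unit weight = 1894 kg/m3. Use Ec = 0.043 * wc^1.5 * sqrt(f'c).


Ec = 0.043 * 1894^1.5 * sqrt(27) / 1000
= 18.42 GPa

18.42


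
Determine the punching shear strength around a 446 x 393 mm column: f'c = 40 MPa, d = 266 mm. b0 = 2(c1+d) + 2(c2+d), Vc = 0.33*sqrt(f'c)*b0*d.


b0 = 2*(446 + 266) + 2*(393 + 266) = 2742 mm
Vc = 0.33 * sqrt(40) * 2742 * 266 / 1000
= 1522.27 kN

1522.27


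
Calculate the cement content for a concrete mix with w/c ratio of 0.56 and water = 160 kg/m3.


Cement = water / (w/c)
= 160 / 0.56
= 285.7 kg/m3

285.7


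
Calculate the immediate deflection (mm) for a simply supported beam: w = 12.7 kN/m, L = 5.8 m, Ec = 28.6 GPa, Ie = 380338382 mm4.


Convert: L = 5.8 m = 5800 mm, Ec = 28.6 GPa = 28600 MPa
delta = 5 * 12.7 * 5800^4 / (384 * 28600 * 380338382)
= 17.2 mm

17.2


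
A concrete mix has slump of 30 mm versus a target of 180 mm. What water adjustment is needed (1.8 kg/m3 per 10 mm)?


Difference = 180 - 30 = 150 mm
Water adjustment = 150 * 1.8 / 10 = 27.0 kg/m3

27.0


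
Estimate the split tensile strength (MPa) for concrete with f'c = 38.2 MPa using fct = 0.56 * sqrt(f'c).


fct = 0.56 * sqrt(38.2)
= 0.56 * 6.181
= 3.461 MPa

3.461


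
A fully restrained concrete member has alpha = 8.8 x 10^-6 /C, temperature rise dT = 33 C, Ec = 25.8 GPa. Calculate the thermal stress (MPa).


sigma = alpha * dT * Ec
= 8.8e-6 * 33 * 25.8 * 1000
= 7.492 MPa

7.492


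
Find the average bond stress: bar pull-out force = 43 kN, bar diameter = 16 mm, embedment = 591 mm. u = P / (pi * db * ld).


u = P / (pi * db * ld)
= 43 * 1000 / (pi * 16 * 591)
= 1.447 MPa

1.447


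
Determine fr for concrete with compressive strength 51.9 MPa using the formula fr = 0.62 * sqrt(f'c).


fr = 0.62 * sqrt(51.9)
= 4.467 MPa

4.467


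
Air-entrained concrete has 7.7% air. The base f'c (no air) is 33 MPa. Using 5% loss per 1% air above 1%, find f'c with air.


Strength loss = (7.7 - 1) * 5 = 33.5%
f'c = 33 * (1 - 33.5/100)
= 21.95 MPa

21.95


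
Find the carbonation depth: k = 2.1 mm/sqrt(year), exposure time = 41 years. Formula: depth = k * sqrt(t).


depth = k * sqrt(t)
= 2.1 * sqrt(41)
= 13.45 mm

13.45


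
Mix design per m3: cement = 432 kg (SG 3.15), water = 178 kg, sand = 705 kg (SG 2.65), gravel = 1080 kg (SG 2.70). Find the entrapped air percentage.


Vol cement = 432 / (3.15 * 1000) = 0.137143 m3
Vol water = 178 / 1000 = 0.178 m3
Vol sand = 705 / (2.65 * 1000) = 0.266038 m3
Vol gravel = 1080 / (2.70 * 1000) = 0.4 m3
Total solid + water volume = 0.981181 m3
Air = (1 - 0.981181) * 100 = 1.88%

1.88


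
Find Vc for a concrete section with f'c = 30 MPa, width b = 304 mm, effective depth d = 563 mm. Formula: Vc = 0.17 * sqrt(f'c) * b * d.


Vc = 0.17 * sqrt(30) * 304 * 563 / 1000
= 159.36 kN

159.36


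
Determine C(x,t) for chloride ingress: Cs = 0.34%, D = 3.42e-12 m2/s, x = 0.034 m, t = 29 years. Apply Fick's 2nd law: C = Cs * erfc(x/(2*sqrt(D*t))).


t_seconds = 29 * 365.25 * 24 * 3600 = 915170400.0 s
arg = 0.034 / (2 * sqrt(3.42e-12 * 915170400.0))
= 0.3039
erfc(0.3039) = 0.6674
C = 0.34 * 0.6674 = 0.2269%

0.2269


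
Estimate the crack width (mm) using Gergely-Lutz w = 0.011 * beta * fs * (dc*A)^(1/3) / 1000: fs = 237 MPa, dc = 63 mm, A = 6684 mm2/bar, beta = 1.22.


w = 0.011 * beta * fs * (dc * A)^(1/3) / 1000
= 0.011 * 1.22 * 237 * (63 * 6684)^(1/3) / 1000
= 0.238 mm

0.238


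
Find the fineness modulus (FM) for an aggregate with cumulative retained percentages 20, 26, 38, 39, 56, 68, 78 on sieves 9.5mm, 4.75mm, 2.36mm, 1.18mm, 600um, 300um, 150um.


FM = sum(cumulative % retained) / 100
= 325 / 100
= 3.25

3.25


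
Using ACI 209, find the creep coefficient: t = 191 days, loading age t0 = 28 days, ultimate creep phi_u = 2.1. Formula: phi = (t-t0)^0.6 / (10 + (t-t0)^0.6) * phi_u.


dt = 191 - 28 = 163
phi = 163^0.6 / (10 + 163^0.6) * 2.1
= 1.428

1.428


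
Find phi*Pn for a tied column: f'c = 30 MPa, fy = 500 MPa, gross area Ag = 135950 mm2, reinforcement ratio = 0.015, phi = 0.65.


Ast = rho * Ag = 0.015 * 135950 = 2039.25 mm2
phi*Pn = 0.65 * 0.80 * (0.85 * 30 * (135950 - 2039.25) + 500 * 2039.25) / 1000
= 2305.86 kN

2305.86


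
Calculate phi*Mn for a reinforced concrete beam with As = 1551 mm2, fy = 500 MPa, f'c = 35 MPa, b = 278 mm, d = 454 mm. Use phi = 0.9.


a = As * fy / (0.85 * f'c * b)
= 1551 * 500 / (0.85 * 35 * 278)
= 93.767 mm
Mn = As * fy * (d - a/2) / 10^6
= 315.7188 kN-m
phi*Mn = 0.9 * 315.7188 = 284.15 kN-m

284.15


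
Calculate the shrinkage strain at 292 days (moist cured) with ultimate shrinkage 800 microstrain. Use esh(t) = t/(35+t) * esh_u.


esh(292) = 292 / (35 + 292) * 800
= 292 / 327 * 800
= 714.4 microstrain

714.4


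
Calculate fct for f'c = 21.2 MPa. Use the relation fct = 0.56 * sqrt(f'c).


fct = 0.56 * sqrt(21.2)
= 0.56 * 4.604
= 2.578 MPa

2.578


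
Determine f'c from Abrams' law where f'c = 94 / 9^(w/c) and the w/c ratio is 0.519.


f'c = 94 / 9^0.519
= 94 / 3.128
= 30.05 MPa

30.05


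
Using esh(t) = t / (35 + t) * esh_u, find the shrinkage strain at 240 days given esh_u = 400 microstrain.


esh(240) = 240 / (35 + 240) * 400
= 240 / 275 * 400
= 349.1 microstrain

349.1


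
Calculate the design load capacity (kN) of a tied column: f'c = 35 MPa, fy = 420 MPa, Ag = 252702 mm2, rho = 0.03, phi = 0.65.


Ast = rho * Ag = 0.03 * 252702 = 7581.06 mm2
phi*Pn = 0.65 * 0.80 * (0.85 * 35 * (252702 - 7581.06) + 420 * 7581.06) / 1000
= 5447.72 kN

5447.72


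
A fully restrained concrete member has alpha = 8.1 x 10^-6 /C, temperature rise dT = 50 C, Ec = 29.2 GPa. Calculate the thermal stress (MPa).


sigma = alpha * dT * Ec
= 8.1e-6 * 50 * 29.2 * 1000
= 11.826 MPa

11.826


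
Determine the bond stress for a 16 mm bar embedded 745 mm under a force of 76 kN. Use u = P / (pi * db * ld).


u = P / (pi * db * ld)
= 76 * 1000 / (pi * 16 * 745)
= 2.029 MPa

2.029


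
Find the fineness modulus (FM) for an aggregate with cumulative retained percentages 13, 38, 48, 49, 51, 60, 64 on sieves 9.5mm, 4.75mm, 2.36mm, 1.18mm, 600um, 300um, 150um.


FM = sum(cumulative % retained) / 100
= 323 / 100
= 3.23

3.23


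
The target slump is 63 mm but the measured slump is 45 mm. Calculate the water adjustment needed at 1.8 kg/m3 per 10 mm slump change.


Difference = 63 - 45 = 18 mm
Water adjustment = 18 * 1.8 / 10 = 3.2 kg/m3

3.2


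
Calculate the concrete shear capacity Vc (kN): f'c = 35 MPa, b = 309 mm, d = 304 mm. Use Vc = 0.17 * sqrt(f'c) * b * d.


Vc = 0.17 * sqrt(35) * 309 * 304 / 1000
= 94.47 kN

94.47


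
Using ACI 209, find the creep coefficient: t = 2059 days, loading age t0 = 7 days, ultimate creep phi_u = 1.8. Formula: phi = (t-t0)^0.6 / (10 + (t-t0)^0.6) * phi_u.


dt = 2059 - 7 = 2052
phi = 2052^0.6 / (10 + 2052^0.6) * 1.8
= 1.632

1.632


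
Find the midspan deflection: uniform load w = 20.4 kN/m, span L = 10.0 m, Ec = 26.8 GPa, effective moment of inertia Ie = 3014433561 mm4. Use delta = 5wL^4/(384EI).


Convert: L = 10.0 m = 10000 mm, Ec = 26.8 GPa = 26800 MPa
delta = 5 * 20.4 * 10000^4 / (384 * 26800 * 3014433561)
= 32.88 mm

32.88


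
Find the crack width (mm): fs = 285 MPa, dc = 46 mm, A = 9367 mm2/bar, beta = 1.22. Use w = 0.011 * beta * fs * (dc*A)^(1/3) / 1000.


w = 0.011 * beta * fs * (dc * A)^(1/3) / 1000
= 0.011 * 1.22 * 285 * (46 * 9367)^(1/3) / 1000
= 0.289 mm

0.289


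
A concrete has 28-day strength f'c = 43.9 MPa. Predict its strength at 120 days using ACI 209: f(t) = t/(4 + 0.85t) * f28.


f(120) = 120 / (4 + 0.85 * 120) * 43.9
= 120 / 106.0 * 43.9
= 49.7 MPa

49.7


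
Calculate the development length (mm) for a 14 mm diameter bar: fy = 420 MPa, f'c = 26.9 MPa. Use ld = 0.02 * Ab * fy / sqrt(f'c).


Ab = pi * 14^2 / 4 = 153.938 mm2
ld = 0.02 * 153.938 * 420 / sqrt(26.9)
= 249.3 mm

249.3


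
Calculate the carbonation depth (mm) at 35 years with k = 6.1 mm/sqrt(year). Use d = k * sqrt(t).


depth = k * sqrt(t)
= 6.1 * sqrt(35)
= 36.09 mm

36.09


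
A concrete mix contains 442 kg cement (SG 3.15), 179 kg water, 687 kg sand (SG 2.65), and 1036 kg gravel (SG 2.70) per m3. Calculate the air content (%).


Vol cement = 442 / (3.15 * 1000) = 0.140317 m3
Vol water = 179 / 1000 = 0.179 m3
Vol sand = 687 / (2.65 * 1000) = 0.259245 m3
Vol gravel = 1036 / (2.70 * 1000) = 0.383704 m3
Total solid + water volume = 0.962266 m3
Air = (1 - 0.962266) * 100 = 3.77%

3.77


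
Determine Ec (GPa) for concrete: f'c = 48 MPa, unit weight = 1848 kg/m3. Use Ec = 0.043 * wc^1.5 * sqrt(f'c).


Ec = 0.043 * 1848^1.5 * sqrt(48) / 1000
= 23.67 GPa

23.67


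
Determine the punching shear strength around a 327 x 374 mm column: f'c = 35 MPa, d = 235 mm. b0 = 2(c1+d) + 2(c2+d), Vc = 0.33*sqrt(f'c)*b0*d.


b0 = 2*(327 + 235) + 2*(374 + 235) = 2342 mm
Vc = 0.33 * sqrt(35) * 2342 * 235 / 1000
= 1074.49 kN

1074.49


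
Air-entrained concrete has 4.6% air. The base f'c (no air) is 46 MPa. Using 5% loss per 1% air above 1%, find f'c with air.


Strength loss = (4.6 - 1) * 5 = 18.0%
f'c = 46 * (1 - 18.0/100)
= 37.72 MPa

37.72


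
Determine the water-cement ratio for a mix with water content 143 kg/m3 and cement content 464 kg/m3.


w/c = water / cement
w/c = 143 / 464 = 0.308

0.308


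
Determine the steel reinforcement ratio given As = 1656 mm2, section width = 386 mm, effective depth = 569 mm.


rho = As / (b * d)
= 1656 / (386 * 569)
= 0.0075

0.0075


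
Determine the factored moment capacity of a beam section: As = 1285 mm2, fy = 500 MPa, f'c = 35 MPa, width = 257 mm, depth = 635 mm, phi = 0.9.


a = As * fy / (0.85 * f'c * b)
= 1285 * 500 / (0.85 * 35 * 257)
= 84.0336 mm
Mn = As * fy * (d - a/2) / 10^6
= 380.9917 kN-m
phi*Mn = 0.9 * 380.9917 = 342.89 kN-m

342.89


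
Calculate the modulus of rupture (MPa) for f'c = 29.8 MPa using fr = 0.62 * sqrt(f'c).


fr = 0.62 * sqrt(29.8)
= 3.385 MPa

3.385


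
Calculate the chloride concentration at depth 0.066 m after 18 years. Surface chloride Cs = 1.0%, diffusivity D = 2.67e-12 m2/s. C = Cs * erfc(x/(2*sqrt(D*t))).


t_seconds = 18 * 365.25 * 24 * 3600 = 568036800.0 s
arg = 0.066 / (2 * sqrt(2.67e-12 * 568036800.0))
= 0.8474
erfc(0.8474) = 0.2308
C = 1.0 * 0.2308 = 0.2308%

0.2308


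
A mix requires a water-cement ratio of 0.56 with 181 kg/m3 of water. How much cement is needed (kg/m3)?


Cement = water / (w/c)
= 181 / 0.56
= 323.2 kg/m3

323.2


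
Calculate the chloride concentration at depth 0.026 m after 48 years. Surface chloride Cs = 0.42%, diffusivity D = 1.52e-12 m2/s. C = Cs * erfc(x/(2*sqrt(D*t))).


t_seconds = 48 * 365.25 * 24 * 3600 = 1514764800.0 s
arg = 0.026 / (2 * sqrt(1.52e-12 * 1514764800.0))
= 0.2709
erfc(0.2709) = 0.7016
C = 0.42 * 0.7016 = 0.2947%

0.2947


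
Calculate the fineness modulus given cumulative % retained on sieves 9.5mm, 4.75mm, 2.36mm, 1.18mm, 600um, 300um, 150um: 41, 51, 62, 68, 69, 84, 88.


FM = sum(cumulative % retained) / 100
= 463 / 100
= 4.63

4.63


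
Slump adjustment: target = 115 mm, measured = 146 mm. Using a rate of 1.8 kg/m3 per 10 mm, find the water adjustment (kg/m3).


Difference = 115 - 146 = -31 mm
Water adjustment = -31 * 1.8 / 10 = -5.6 kg/m3

-5.6


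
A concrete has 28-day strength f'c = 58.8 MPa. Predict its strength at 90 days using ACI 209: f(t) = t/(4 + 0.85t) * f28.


f(90) = 90 / (4 + 0.85 * 90) * 58.8
= 90 / 80.5 * 58.8
= 65.74 MPa

65.74


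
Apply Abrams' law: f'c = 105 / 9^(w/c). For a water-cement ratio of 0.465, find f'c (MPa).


f'c = 105 / 9^0.465
= 105 / 2.778
= 37.8 MPa

37.8


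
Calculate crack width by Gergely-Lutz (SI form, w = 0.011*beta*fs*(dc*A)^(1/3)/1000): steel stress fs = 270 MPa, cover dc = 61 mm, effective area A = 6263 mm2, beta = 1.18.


w = 0.011 * beta * fs * (dc * A)^(1/3) / 1000
= 0.011 * 1.18 * 270 * (61 * 6263)^(1/3) / 1000
= 0.254 mm

0.254


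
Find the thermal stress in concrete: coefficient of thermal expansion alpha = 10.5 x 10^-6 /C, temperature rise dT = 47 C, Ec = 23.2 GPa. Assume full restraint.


sigma = alpha * dT * Ec
= 10.5e-6 * 47 * 23.2 * 1000
= 11.449 MPa

11.449


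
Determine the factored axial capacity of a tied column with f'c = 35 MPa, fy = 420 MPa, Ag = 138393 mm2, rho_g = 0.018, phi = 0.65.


Ast = rho * Ag = 0.018 * 138393 = 2491.074 mm2
phi*Pn = 0.65 * 0.80 * (0.85 * 35 * (138393 - 2491.074) + 420 * 2491.074) / 1000
= 2646.45 kN

2646.45


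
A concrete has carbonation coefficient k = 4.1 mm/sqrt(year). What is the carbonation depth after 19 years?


depth = k * sqrt(t)
= 4.1 * sqrt(19)
= 17.87 mm

17.87


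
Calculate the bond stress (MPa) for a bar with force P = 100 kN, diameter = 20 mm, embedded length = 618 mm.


u = P / (pi * db * ld)
= 100 * 1000 / (pi * 20 * 618)
= 2.575 MPa

2.575


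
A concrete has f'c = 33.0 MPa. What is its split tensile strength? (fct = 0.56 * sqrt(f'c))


fct = 0.56 * sqrt(33.0)
= 0.56 * 5.745
= 3.217 MPa

3.217


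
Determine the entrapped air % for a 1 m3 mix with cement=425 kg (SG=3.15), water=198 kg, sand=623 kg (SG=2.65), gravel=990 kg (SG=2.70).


Vol cement = 425 / (3.15 * 1000) = 0.134921 m3
Vol water = 198 / 1000 = 0.198 m3
Vol sand = 623 / (2.65 * 1000) = 0.235094 m3
Vol gravel = 990 / (2.70 * 1000) = 0.366667 m3
Total solid + water volume = 0.934682 m3
Air = (1 - 0.934682) * 100 = 6.53%

6.53


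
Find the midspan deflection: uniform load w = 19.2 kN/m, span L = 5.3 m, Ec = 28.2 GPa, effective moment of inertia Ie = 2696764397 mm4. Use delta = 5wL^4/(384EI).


Convert: L = 5.3 m = 5300 mm, Ec = 28.2 GPa = 28200 MPa
delta = 5 * 19.2 * 5300^4 / (384 * 28200 * 2696764397)
= 2.59 mm

2.59


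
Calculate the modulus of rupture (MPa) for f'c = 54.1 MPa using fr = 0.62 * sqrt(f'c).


fr = 0.62 * sqrt(54.1)
= 4.56 MPa

4.56


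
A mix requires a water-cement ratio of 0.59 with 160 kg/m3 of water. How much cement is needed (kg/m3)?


Cement = water / (w/c)
= 160 / 0.59
= 271.2 kg/m3

271.2


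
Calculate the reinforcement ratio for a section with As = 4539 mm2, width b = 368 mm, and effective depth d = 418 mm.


rho = As / (b * d)
= 4539 / (368 * 418)
= 0.0295

0.0295


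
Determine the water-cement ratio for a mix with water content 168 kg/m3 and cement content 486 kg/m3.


w/c = water / cement
w/c = 168 / 486 = 0.346

0.346


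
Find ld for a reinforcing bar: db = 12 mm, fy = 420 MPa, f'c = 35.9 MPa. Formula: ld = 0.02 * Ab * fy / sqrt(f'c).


Ab = pi * 12^2 / 4 = 113.097 mm2
ld = 0.02 * 113.097 * 420 / sqrt(35.9)
= 158.6 mm

158.6


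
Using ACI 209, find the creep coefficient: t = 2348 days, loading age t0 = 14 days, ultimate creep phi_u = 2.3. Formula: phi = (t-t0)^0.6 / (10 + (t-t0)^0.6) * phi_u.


dt = 2348 - 14 = 2334
phi = 2334^0.6 / (10 + 2334^0.6) * 2.3
= 2.1

2.1


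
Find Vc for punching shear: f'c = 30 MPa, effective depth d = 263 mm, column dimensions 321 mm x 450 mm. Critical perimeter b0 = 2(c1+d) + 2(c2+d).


b0 = 2*(321 + 263) + 2*(450 + 263) = 2594 mm
Vc = 0.33 * sqrt(30) * 2594 * 263 / 1000
= 1233.11 kN

1233.11


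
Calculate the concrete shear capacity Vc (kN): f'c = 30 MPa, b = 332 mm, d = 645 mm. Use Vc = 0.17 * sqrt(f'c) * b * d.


Vc = 0.17 * sqrt(30) * 332 * 645 / 1000
= 199.39 kN

199.39


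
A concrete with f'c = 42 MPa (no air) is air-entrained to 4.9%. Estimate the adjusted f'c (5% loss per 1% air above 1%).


Strength loss = (4.9 - 1) * 5 = 19.5%
f'c = 42 * (1 - 19.5/100)
= 33.81 MPa

33.81


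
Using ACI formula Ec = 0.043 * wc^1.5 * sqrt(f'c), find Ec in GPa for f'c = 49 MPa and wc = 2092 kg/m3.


Ec = 0.043 * 2092^1.5 * sqrt(49) / 1000
= 28.8 GPa

28.8


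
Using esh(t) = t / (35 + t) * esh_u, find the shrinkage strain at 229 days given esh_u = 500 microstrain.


esh(229) = 229 / (35 + 229) * 500
= 229 / 264 * 500
= 433.7 microstrain

433.7


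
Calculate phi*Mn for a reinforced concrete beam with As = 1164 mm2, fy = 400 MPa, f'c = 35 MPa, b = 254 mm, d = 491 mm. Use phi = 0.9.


a = As * fy / (0.85 * f'c * b)
= 1164 * 400 / (0.85 * 35 * 254)
= 61.6158 mm
Mn = As * fy * (d - a/2) / 10^6
= 214.2654 kN-m
phi*Mn = 0.9 * 214.2654 = 192.84 kN-m

192.84


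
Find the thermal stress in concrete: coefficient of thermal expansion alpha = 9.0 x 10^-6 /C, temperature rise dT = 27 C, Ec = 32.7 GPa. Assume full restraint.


sigma = alpha * dT * Ec
= 9.0e-6 * 27 * 32.7 * 1000
= 7.946 MPa

7.946


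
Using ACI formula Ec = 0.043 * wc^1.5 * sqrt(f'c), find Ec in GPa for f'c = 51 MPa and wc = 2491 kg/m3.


Ec = 0.043 * 2491^1.5 * sqrt(51) / 1000
= 38.18 GPa

38.18


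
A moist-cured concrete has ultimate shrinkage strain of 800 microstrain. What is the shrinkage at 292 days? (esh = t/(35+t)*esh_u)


esh(292) = 292 / (35 + 292) * 800
= 292 / 327 * 800
= 714.4 microstrain

714.4


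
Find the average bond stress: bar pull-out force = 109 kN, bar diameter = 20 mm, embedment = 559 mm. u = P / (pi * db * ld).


u = P / (pi * db * ld)
= 109 * 1000 / (pi * 20 * 559)
= 3.103 MPa

3.103


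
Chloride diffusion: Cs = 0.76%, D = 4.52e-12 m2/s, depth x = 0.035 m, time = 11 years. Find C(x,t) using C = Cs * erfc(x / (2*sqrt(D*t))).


t_seconds = 11 * 365.25 * 24 * 3600 = 347133600.0 s
arg = 0.035 / (2 * sqrt(4.52e-12 * 347133600.0))
= 0.4418
erfc(0.4418) = 0.5321
C = 0.76 * 0.5321 = 0.4044%

0.4044


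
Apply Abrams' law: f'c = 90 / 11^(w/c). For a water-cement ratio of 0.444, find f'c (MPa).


f'c = 90 / 11^0.444
= 90 / 2.9
= 31.04 MPa

31.04


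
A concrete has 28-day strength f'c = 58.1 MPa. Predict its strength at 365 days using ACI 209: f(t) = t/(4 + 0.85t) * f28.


f(365) = 365 / (4 + 0.85 * 365) * 58.1
= 365 / 314.25 * 58.1
= 67.48 MPa

67.48


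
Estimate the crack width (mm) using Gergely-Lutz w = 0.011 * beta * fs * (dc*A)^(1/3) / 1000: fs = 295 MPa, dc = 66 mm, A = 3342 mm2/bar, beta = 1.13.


w = 0.011 * beta * fs * (dc * A)^(1/3) / 1000
= 0.011 * 1.13 * 295 * (66 * 3342)^(1/3) / 1000
= 0.222 mm

0.222


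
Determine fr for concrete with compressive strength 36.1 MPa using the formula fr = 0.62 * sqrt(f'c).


fr = 0.62 * sqrt(36.1)
= 3.725 MPa

3.725


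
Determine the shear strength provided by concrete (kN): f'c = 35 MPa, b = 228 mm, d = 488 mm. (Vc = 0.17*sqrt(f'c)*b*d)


Vc = 0.17 * sqrt(35) * 228 * 488 / 1000
= 111.9 kN

111.9


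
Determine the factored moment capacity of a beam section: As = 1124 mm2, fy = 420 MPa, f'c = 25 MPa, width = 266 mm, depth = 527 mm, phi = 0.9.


a = As * fy / (0.85 * f'c * b)
= 1124 * 420 / (0.85 * 25 * 266)
= 83.517 mm
Mn = As * fy * (d - a/2) / 10^6
= 229.0728 kN-m
phi*Mn = 0.9 * 229.0728 = 206.17 kN-m

206.17


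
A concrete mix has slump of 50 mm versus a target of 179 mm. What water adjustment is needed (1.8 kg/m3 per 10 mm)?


Difference = 179 - 50 = 129 mm
Water adjustment = 129 * 1.8 / 10 = 23.2 kg/m3

23.2


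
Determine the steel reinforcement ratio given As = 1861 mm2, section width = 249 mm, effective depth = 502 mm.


rho = As / (b * d)
= 1861 / (249 * 502)
= 0.0149

0.0149


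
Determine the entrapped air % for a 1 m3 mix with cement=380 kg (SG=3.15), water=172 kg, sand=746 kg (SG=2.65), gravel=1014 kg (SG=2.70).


Vol cement = 380 / (3.15 * 1000) = 0.120635 m3
Vol water = 172 / 1000 = 0.172 m3
Vol sand = 746 / (2.65 * 1000) = 0.281509 m3
Vol gravel = 1014 / (2.70 * 1000) = 0.375556 m3
Total solid + water volume = 0.9497 m3
Air = (1 - 0.9497) * 100 = 5.03%

5.03


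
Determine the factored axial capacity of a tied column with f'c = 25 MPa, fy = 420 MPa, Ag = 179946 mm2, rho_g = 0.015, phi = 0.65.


Ast = rho * Ag = 0.015 * 179946 = 2699.19 mm2
phi*Pn = 0.65 * 0.80 * (0.85 * 25 * (179946 - 2699.19) + 420 * 2699.19) / 1000
= 2548.08 kN

2548.08


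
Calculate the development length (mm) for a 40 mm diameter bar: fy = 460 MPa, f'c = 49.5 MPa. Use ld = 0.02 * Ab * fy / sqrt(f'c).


Ab = pi * 40^2 / 4 = 1256.637 mm2
ld = 0.02 * 1256.637 * 460 / sqrt(49.5)
= 1643.2 mm

1643.2


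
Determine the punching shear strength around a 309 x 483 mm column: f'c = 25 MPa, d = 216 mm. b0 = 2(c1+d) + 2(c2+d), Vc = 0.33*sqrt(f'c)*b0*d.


b0 = 2*(309 + 216) + 2*(483 + 216) = 2448 mm
Vc = 0.33 * sqrt(25) * 2448 * 216 / 1000
= 872.47 kN

872.47


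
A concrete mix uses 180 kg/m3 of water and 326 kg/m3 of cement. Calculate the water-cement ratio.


w/c = water / cement
w/c = 180 / 326 = 0.552

0.552


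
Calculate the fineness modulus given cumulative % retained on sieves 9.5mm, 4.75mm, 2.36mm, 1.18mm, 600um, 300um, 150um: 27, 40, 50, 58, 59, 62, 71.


FM = sum(cumulative % retained) / 100
= 367 / 100
= 3.67

3.67


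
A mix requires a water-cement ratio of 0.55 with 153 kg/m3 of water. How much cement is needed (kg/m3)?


Cement = water / (w/c)
= 153 / 0.55
= 278.2 kg/m3

278.2


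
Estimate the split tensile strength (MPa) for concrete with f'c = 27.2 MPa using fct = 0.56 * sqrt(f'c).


fct = 0.56 * sqrt(27.2)
= 0.56 * 5.215
= 2.921 MPa

2.921


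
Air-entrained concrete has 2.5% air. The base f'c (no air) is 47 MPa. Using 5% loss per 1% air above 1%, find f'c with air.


Strength loss = (2.5 - 1) * 5 = 7.5%
f'c = 47 * (1 - 7.5/100)
= 43.48 MPa

43.48


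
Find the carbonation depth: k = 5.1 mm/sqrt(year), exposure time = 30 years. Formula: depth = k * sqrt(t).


depth = k * sqrt(t)
= 5.1 * sqrt(30)
= 27.93 mm

27.93


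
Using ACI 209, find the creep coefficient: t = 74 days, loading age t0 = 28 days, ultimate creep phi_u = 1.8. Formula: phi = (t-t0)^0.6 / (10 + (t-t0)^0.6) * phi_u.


dt = 74 - 28 = 46
phi = 46^0.6 / (10 + 46^0.6) * 1.8
= 0.898

0.898


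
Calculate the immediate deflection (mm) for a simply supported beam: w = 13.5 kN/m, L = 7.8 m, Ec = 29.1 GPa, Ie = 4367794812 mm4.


Convert: L = 7.8 m = 7800 mm, Ec = 29.1 GPa = 29100 MPa
delta = 5 * 13.5 * 7800^4 / (384 * 29100 * 4367794812)
= 5.12 mm

5.12


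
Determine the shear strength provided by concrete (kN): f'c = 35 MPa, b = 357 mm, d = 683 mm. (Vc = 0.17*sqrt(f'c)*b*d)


Vc = 0.17 * sqrt(35) * 357 * 683 / 1000
= 245.23 kN

245.23


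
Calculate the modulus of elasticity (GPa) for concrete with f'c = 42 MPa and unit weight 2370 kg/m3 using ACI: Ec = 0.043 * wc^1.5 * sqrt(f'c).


Ec = 0.043 * 2370^1.5 * sqrt(42) / 1000
= 32.15 GPa

32.15


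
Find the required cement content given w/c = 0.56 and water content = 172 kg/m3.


Cement = water / (w/c)
= 172 / 0.56
= 307.1 kg/m3

307.1


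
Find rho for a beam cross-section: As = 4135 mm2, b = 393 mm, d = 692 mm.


rho = As / (b * d)
= 4135 / (393 * 692)
= 0.0152

0.0152


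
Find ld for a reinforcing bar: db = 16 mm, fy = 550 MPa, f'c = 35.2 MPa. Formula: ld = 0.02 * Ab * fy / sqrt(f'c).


Ab = pi * 16^2 / 4 = 201.062 mm2
ld = 0.02 * 201.062 * 550 / sqrt(35.2)
= 372.8 mm

372.8


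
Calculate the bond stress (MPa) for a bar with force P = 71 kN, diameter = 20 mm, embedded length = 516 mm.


u = P / (pi * db * ld)
= 71 * 1000 / (pi * 20 * 516)
= 2.19 MPa

2.19


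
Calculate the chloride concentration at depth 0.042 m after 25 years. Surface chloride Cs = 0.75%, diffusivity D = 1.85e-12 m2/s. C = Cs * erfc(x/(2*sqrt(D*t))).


t_seconds = 25 * 365.25 * 24 * 3600 = 788940000.0 s
arg = 0.042 / (2 * sqrt(1.85e-12 * 788940000.0))
= 0.5497
erfc(0.5497) = 0.4369
C = 0.75 * 0.4369 = 0.3277%

0.3277


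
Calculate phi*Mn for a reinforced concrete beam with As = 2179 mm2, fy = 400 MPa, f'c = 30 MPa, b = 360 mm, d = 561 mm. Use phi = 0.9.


a = As * fy / (0.85 * f'c * b)
= 2179 * 400 / (0.85 * 30 * 360)
= 94.9455 mm
Mn = As * fy * (d - a/2) / 10^6
= 447.5903 kN-m
phi*Mn = 0.9 * 447.5903 = 402.83 kN-m

402.83


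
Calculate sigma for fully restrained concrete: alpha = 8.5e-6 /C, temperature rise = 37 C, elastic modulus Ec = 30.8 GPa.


sigma = alpha * dT * Ec
= 8.5e-6 * 37 * 30.8 * 1000
= 9.687 MPa

9.687


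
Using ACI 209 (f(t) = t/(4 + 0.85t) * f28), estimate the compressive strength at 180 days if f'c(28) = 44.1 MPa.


f(180) = 180 / (4 + 0.85 * 180) * 44.1
= 180 / 157.0 * 44.1
= 50.56 MPa

50.56


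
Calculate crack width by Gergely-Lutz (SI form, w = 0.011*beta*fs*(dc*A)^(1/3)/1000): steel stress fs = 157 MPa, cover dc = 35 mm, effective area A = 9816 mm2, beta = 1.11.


w = 0.011 * beta * fs * (dc * A)^(1/3) / 1000
= 0.011 * 1.11 * 157 * (35 * 9816)^(1/3) / 1000
= 0.134 mm

0.134


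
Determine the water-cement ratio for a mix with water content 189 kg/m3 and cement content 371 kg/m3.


w/c = water / cement
w/c = 189 / 371 = 0.509

0.509


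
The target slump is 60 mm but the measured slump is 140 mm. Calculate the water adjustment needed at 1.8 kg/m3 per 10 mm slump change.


Difference = 60 - 140 = -80 mm
Water adjustment = -80 * 1.8 / 10 = -14.4 kg/m3

-14.4


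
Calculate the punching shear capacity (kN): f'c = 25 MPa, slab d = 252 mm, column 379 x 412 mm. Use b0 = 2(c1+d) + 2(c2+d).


b0 = 2*(379 + 252) + 2*(412 + 252) = 2590 mm
Vc = 0.33 * sqrt(25) * 2590 * 252 / 1000
= 1076.92 kN

1076.92


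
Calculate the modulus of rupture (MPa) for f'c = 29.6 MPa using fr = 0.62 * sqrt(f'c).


fr = 0.62 * sqrt(29.6)
= 3.373 MPa

3.373


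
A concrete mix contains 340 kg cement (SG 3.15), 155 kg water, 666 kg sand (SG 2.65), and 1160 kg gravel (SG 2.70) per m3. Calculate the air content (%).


Vol cement = 340 / (3.15 * 1000) = 0.107937 m3
Vol water = 155 / 1000 = 0.155 m3
Vol sand = 666 / (2.65 * 1000) = 0.251321 m3
Vol gravel = 1160 / (2.70 * 1000) = 0.42963 m3
Total solid + water volume = 0.943887 m3
Air = (1 - 0.943887) * 100 = 5.61%

5.61


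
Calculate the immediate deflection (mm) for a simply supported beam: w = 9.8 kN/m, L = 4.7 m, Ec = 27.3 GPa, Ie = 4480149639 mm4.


Convert: L = 4.7 m = 4700 mm, Ec = 27.3 GPa = 27300 MPa
delta = 5 * 9.8 * 4700^4 / (384 * 27300 * 4480149639)
= 0.51 mm

0.51


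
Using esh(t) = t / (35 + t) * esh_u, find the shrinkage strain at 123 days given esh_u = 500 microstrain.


esh(123) = 123 / (35 + 123) * 500
= 123 / 158 * 500
= 389.2 microstrain

389.2


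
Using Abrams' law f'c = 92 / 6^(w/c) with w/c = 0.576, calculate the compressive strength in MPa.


f'c = 92 / 6^0.576
= 92 / 2.807
= 32.78 MPa

32.78


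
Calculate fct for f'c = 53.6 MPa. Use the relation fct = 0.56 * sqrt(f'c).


fct = 0.56 * sqrt(53.6)
= 0.56 * 7.321
= 4.1 MPa

4.1


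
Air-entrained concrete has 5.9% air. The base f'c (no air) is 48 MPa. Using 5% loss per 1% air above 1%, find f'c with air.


Strength loss = (5.9 - 1) * 5 = 24.5%
f'c = 48 * (1 - 24.5/100)
= 36.24 MPa

36.24


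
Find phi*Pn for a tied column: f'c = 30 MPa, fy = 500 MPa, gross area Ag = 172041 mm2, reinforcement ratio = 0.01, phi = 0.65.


Ast = rho * Ag = 0.01 * 172041 = 1720.41 mm2
phi*Pn = 0.65 * 0.80 * (0.85 * 30 * (172041 - 1720.41) + 500 * 1720.41) / 1000
= 2705.76 kN

2705.76


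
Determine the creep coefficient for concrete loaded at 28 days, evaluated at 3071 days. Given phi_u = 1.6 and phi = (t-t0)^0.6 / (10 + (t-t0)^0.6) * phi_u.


dt = 3071 - 28 = 3043
phi = 3043^0.6 / (10 + 3043^0.6) * 1.6
= 1.48

1.48


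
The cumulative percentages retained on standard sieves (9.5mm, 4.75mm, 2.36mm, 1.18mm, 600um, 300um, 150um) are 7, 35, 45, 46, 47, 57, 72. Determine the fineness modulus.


FM = sum(cumulative % retained) / 100
= 309 / 100
= 3.09

3.09


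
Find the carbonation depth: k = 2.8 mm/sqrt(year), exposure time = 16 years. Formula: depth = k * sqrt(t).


depth = k * sqrt(t)
= 2.8 * sqrt(16)
= 11.2 mm

11.2


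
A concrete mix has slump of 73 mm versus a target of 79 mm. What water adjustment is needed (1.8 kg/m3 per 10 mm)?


Difference = 79 - 73 = 6 mm
Water adjustment = 6 * 1.8 / 10 = 1.1 kg/m3

1.1


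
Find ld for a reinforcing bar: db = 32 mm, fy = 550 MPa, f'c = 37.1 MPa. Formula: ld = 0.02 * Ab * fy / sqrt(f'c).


Ab = pi * 32^2 / 4 = 804.248 mm2
ld = 0.02 * 804.248 * 550 / sqrt(37.1)
= 1452.4 mm

1452.4


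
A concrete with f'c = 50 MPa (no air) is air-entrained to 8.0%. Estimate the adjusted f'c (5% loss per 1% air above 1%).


Strength loss = (8.0 - 1) * 5 = 35.0%
f'c = 50 * (1 - 35.0/100)
= 32.5 MPa

32.5


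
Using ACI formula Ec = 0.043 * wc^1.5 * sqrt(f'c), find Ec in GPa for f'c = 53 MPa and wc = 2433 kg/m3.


Ec = 0.043 * 2433^1.5 * sqrt(53) / 1000
= 37.57 GPa

37.57


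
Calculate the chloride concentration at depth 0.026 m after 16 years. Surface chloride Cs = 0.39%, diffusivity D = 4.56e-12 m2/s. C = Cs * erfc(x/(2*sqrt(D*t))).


t_seconds = 16 * 365.25 * 24 * 3600 = 504921600.0 s
arg = 0.026 / (2 * sqrt(4.56e-12 * 504921600.0))
= 0.2709
erfc(0.2709) = 0.7016
C = 0.39 * 0.7016 = 0.2736%

0.2736


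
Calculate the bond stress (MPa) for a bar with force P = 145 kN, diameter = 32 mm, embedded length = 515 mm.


u = P / (pi * db * ld)
= 145 * 1000 / (pi * 32 * 515)
= 2.801 MPa

2.801


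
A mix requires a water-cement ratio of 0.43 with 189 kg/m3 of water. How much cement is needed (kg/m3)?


Cement = water / (w/c)
= 189 / 0.43
= 439.5 kg/m3

439.5


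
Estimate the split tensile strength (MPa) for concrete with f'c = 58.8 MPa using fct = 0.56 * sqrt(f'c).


fct = 0.56 * sqrt(58.8)
= 0.56 * 7.668
= 4.294 MPa

4.294


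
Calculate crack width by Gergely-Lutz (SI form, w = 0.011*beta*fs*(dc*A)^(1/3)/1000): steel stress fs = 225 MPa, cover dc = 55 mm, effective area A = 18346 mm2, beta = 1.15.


w = 0.011 * beta * fs * (dc * A)^(1/3) / 1000
= 0.011 * 1.15 * 225 * (55 * 18346)^(1/3) / 1000
= 0.285 mm

0.285


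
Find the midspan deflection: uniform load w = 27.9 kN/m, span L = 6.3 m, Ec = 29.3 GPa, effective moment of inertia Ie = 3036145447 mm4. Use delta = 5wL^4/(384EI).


Convert: L = 6.3 m = 6300 mm, Ec = 29.3 GPa = 29300 MPa
delta = 5 * 27.9 * 6300^4 / (384 * 29300 * 3036145447)
= 6.43 mm

6.43


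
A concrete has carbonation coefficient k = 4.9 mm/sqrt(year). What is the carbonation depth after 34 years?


depth = k * sqrt(t)
= 4.9 * sqrt(34)
= 28.57 mm

28.57


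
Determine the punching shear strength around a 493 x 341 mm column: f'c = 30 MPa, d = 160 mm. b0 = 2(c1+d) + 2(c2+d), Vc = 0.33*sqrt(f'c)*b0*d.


b0 = 2*(493 + 160) + 2*(341 + 160) = 2308 mm
Vc = 0.33 * sqrt(30) * 2308 * 160 / 1000
= 667.47 kN

667.47


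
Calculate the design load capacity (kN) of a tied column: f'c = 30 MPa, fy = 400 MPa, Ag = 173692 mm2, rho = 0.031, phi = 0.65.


Ast = rho * Ag = 0.031 * 173692 = 5384.452 mm2
phi*Pn = 0.65 * 0.80 * (0.85 * 30 * (173692 - 5384.452) + 400 * 5384.452) / 1000
= 3351.72 kN

3351.72


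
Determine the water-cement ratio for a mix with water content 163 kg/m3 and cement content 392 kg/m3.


w/c = water / cement
w/c = 163 / 392 = 0.416

0.416


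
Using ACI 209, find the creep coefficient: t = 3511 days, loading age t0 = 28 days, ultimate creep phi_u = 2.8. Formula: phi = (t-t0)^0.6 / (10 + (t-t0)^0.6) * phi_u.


dt = 3511 - 28 = 3483
phi = 3483^0.6 / (10 + 3483^0.6) * 2.8
= 2.605

2.605


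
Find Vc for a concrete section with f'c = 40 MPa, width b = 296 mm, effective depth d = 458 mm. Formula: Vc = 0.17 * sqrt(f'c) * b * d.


Vc = 0.17 * sqrt(40) * 296 * 458 / 1000
= 145.76 kN

145.76


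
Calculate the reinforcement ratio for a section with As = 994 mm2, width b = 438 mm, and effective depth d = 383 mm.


rho = As / (b * d)
= 994 / (438 * 383)
= 0.0059

0.0059


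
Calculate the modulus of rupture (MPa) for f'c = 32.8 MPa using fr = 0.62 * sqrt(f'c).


fr = 0.62 * sqrt(32.8)
= 3.551 MPa

3.551


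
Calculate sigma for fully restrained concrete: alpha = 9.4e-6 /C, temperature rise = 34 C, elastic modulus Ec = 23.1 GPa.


sigma = alpha * dT * Ec
= 9.4e-6 * 34 * 23.1 * 1000
= 7.383 MPa

7.383


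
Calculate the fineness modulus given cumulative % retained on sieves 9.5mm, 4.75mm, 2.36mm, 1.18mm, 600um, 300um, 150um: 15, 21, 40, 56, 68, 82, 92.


FM = sum(cumulative % retained) / 100
= 374 / 100
= 3.74

3.74


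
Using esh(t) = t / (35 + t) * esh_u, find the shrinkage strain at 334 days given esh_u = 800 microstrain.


esh(334) = 334 / (35 + 334) * 800
= 334 / 369 * 800
= 724.1 microstrain

724.1


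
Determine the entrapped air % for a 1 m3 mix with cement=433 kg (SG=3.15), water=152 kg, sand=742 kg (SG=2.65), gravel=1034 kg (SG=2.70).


Vol cement = 433 / (3.15 * 1000) = 0.13746 m3
Vol water = 152 / 1000 = 0.152 m3
Vol sand = 742 / (2.65 * 1000) = 0.28 m3
Vol gravel = 1034 / (2.70 * 1000) = 0.382963 m3
Total solid + water volume = 0.952423 m3
Air = (1 - 0.952423) * 100 = 4.76%

4.76


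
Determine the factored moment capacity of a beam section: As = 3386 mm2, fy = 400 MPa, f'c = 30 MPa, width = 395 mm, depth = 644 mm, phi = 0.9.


a = As * fy / (0.85 * f'c * b)
= 3386 * 400 / (0.85 * 30 * 395)
= 134.4651 mm
Mn = As * fy * (d - a/2) / 10^6
= 781.1738 kN-m
phi*Mn = 0.9 * 781.1738 = 703.06 kN-m

703.06


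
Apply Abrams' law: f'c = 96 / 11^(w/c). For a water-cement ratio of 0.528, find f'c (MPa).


f'c = 96 / 11^0.528
= 96 / 3.547
= 27.07 MPa

27.07


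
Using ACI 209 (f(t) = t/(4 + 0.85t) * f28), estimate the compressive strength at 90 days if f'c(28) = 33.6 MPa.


f(90) = 90 / (4 + 0.85 * 90) * 33.6
= 90 / 80.5 * 33.6
= 37.57 MPa

37.57


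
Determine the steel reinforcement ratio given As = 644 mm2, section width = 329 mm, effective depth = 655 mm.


rho = As / (b * d)
= 644 / (329 * 655)
= 0.003

0.003


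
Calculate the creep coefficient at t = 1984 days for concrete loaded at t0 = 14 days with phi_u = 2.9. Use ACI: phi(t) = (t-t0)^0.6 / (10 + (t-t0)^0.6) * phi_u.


dt = 1984 - 14 = 1970
phi = 1970^0.6 / (10 + 1970^0.6) * 2.9
= 2.623

2.623


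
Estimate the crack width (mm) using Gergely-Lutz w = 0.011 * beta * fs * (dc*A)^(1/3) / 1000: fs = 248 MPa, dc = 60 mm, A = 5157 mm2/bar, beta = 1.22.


w = 0.011 * beta * fs * (dc * A)^(1/3) / 1000
= 0.011 * 1.22 * 248 * (60 * 5157)^(1/3) / 1000
= 0.225 mm

0.225


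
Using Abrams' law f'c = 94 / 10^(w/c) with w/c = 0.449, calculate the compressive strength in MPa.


f'c = 94 / 10^0.449
= 94 / 2.812
= 33.43 MPa

33.43


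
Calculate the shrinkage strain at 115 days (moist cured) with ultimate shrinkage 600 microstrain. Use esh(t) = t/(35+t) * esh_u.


esh(115) = 115 / (35 + 115) * 600
= 115 / 150 * 600
= 460.0 microstrain

460.0


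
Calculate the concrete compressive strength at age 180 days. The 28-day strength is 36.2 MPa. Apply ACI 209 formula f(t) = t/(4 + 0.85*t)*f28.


f(180) = 180 / (4 + 0.85 * 180) * 36.2
= 180 / 157.0 * 36.2
= 41.5 MPa

41.5


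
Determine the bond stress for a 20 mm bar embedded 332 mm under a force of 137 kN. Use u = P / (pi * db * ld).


u = P / (pi * db * ld)
= 137 * 1000 / (pi * 20 * 332)
= 6.568 MPa

6.568


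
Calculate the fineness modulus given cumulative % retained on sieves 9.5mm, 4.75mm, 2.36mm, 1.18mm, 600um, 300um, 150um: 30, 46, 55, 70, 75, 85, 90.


FM = sum(cumulative % retained) / 100
= 451 / 100
= 4.51

4.51


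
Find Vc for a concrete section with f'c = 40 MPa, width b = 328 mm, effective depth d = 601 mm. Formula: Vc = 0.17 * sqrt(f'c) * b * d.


Vc = 0.17 * sqrt(40) * 328 * 601 / 1000
= 211.95 kN

211.95


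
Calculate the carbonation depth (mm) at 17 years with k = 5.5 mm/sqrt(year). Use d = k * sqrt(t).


depth = k * sqrt(t)
= 5.5 * sqrt(17)
= 22.68 mm

22.68


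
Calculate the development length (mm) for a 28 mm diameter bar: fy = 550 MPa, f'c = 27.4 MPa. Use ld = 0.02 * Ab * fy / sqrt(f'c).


Ab = pi * 28^2 / 4 = 615.752 mm2
ld = 0.02 * 615.752 * 550 / sqrt(27.4)
= 1294.0 mm

1294.0


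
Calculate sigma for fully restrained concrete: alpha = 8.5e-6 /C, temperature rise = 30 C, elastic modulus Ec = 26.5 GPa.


sigma = alpha * dT * Ec
= 8.5e-6 * 30 * 26.5 * 1000
= 6.758 MPa

6.758


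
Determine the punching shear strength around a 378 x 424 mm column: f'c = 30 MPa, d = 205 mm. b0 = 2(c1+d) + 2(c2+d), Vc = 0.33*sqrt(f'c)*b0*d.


b0 = 2*(378 + 205) + 2*(424 + 205) = 2424 mm
Vc = 0.33 * sqrt(30) * 2424 * 205 / 1000
= 898.18 kN

898.18


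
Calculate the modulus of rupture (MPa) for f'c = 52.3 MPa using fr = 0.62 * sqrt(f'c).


fr = 0.62 * sqrt(52.3)
= 4.484 MPa

4.484


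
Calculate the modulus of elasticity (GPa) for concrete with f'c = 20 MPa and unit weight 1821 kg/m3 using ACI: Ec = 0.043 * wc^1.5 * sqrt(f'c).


Ec = 0.043 * 1821^1.5 * sqrt(20) / 1000
= 14.94 GPa

14.94


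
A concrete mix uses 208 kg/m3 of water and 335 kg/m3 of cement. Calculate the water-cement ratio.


w/c = water / cement
w/c = 208 / 335 = 0.621

0.621


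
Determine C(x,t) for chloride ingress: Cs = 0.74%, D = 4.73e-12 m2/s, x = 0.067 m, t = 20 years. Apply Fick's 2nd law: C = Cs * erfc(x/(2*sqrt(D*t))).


t_seconds = 20 * 365.25 * 24 * 3600 = 631152000.0 s
arg = 0.067 / (2 * sqrt(4.73e-12 * 631152000.0))
= 0.6131
erfc(0.6131) = 0.3859
C = 0.74 * 0.3859 = 0.2856%

0.2856


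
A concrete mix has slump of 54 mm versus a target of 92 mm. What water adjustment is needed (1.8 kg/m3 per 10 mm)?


Difference = 92 - 54 = 38 mm
Water adjustment = 38 * 1.8 / 10 = 6.8 kg/m3

6.8


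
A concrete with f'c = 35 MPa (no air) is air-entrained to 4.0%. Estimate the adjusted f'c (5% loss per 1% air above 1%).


Strength loss = (4.0 - 1) * 5 = 15.0%
f'c = 35 * (1 - 15.0/100)
= 29.75 MPa

29.75


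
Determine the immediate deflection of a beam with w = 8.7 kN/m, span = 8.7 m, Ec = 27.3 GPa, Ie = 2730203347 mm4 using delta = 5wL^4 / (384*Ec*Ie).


Convert: L = 8.7 m = 8700 mm, Ec = 27.3 GPa = 27300 MPa
delta = 5 * 8.7 * 8700^4 / (384 * 27300 * 2730203347)
= 8.71 mm

8.71
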